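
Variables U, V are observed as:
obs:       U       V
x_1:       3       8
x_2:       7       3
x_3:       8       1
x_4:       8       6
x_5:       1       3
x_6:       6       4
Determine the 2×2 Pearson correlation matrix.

Step 1 — column means:
  mean(U) = (3 + 7 + 8 + 8 + 1 + 6) / 6 = 33/6 = 5.5
  mean(V) = (8 + 3 + 1 + 6 + 3 + 4) / 6 = 25/6 = 4.1667

Step 2 — sample variances and covariances s[i,j] = (1/(n-1)) · Σ_k (x_{k,i} - mean_i) · (x_{k,j} - mean_j), with n-1 = 5:
  s[U,U] = ((-2.5)·(-2.5) + (1.5)·(1.5) + (2.5)·(2.5) + (2.5)·(2.5) + (-4.5)·(-4.5) + (0.5)·(0.5)) / 5 = 41.5/5 = 8.3
  s[U,V] = ((-2.5)·(3.8333) + (1.5)·(-1.1667) + (2.5)·(-3.1667) + (2.5)·(1.8333) + (-4.5)·(-1.1667) + (0.5)·(-0.1667)) / 5 = -9.5/5 = -1.9
  s[V,V] = ((3.8333)·(3.8333) + (-1.1667)·(-1.1667) + (-3.1667)·(-3.1667) + (1.8333)·(1.8333) + (-1.1667)·(-1.1667) + (-0.1667)·(-0.1667)) / 5 = 30.8333/5 = 6.1667
  Sample standard deviations s_i = √(s[i,i]):
  s(U) = √(8.3) = 2.881
  s(V) = √(6.1667) = 2.4833

Step 3 — r_{ij} = s_{ij} / (s_i · s_j):
  r[U,U] = 1 (diagonal).
  r[U,V] = -1.9 / (2.881 · 2.4833) = -1.9 / 7.1543 = -0.2656
  r[V,V] = 1 (diagonal).

R is symmetric with unit diagonal. Assembling:

R = [[1, -0.2656],
 [-0.2656, 1]]


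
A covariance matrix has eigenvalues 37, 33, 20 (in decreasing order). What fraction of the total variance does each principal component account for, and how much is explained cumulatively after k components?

Step 1 — total variance = trace(Sigma) = Σ λ_i = 37 + 33 + 20 = 90.

Step 2 — fraction explained by component i = λ_i / Σ λ:
  PC1: 37/90 = 0.4111
  PC2: 33/90 = 0.3667
  PC3: 20/90 = 0.2222

Step 3 — cumulative fraction after k components = (λ_1 + ... + λ_k) / Σ λ:
  k = 1: 37/90 = 0.4111
  k = 2: (37 + 33)/90 = 70/90 = 0.7778
  k = 3: (37 + 33 + 20)/90 = 90/90 = 1

Summary (fraction, with percent):

explained: PC1 0.4111 (41.11%), PC2 0.3667 (36.67%), PC3 0.2222 (22.22%);  cumulative: 0.4111, 0.7778, 1


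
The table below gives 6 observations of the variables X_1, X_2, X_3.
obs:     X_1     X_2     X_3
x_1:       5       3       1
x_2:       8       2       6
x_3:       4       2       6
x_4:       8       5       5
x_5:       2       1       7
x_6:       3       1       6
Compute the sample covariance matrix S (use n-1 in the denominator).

Step 1 — column means:
  mean(X_1) = (5 + 8 + 4 + 8 + 2 + 3) / 6 = 30/6 = 5
  mean(X_2) = (3 + 2 + 2 + 5 + 1 + 1) / 6 = 14/6 = 2.3333
  mean(X_3) = (1 + 6 + 6 + 5 + 7 + 6) / 6 = 31/6 = 5.1667

Step 2 — sample covariance S[i,j] = (1/(n-1)) · Σ_k (x_{k,i} - mean_i) · (x_{k,j} - mean_j), with n-1 = 5.
  S[X_1,X_1] = ((0)·(0) + (3)·(3) + (-1)·(-1) + (3)·(3) + (-3)·(-3) + (-2)·(-2)) / 5 = 32/5 = 6.4
  S[X_1,X_2] = ((0)·(0.6667) + (3)·(-0.3333) + (-1)·(-0.3333) + (3)·(2.6667) + (-3)·(-1.3333) + (-2)·(-1.3333)) / 5 = 14/5 = 2.8
  S[X_1,X_3] = ((0)·(-4.1667) + (3)·(0.8333) + (-1)·(0.8333) + (3)·(-0.1667) + (-3)·(1.8333) + (-2)·(0.8333)) / 5 = -6/5 = -1.2
  S[X_2,X_2] = ((0.6667)·(0.6667) + (-0.3333)·(-0.3333) + (-0.3333)·(-0.3333) + (2.6667)·(2.6667) + (-1.3333)·(-1.3333) + (-1.3333)·(-1.3333)) / 5 = 11.3333/5 = 2.2667
  S[X_2,X_3] = ((0.6667)·(-4.1667) + (-0.3333)·(0.8333) + (-0.3333)·(0.8333) + (2.6667)·(-0.1667) + (-1.3333)·(1.8333) + (-1.3333)·(0.8333)) / 5 = -7.3333/5 = -1.4667
  S[X_3,X_3] = ((-4.1667)·(-4.1667) + (0.8333)·(0.8333) + (0.8333)·(0.8333) + (-0.1667)·(-0.1667) + (1.8333)·(1.8333) + (0.8333)·(0.8333)) / 5 = 22.8333/5 = 4.5667

S is symmetric (S[j,i] = S[i,j]). Assembling:

S = [[6.4, 2.8, -1.2],
 [2.8, 2.2667, -1.4667],
 [-1.2, -1.4667, 4.5667]]


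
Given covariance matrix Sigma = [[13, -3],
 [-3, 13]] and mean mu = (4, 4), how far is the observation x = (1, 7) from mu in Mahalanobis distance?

Step 1 — centre the observation: (x - mu) = (-3, 3).

Step 2 — invert Sigma. det(Sigma) = 13·13 - (-3)² = 160.
  Sigma^{-1} = (1/det) · [[d, -b], [-b, a]] = [[0.0812, 0.0188],
 [0.0188, 0.0812]].

Step 3 — form the quadratic (x - mu)^T · Sigma^{-1} · (x - mu):
  Sigma^{-1} · (x - mu) = (-0.1875, 0.1875).
  (x - mu)^T · [Sigma^{-1} · (x - mu)] = (-3)·(-0.1875) + (3)·(0.1875) = 1.125.

Step 4 — take square root: d = √(1.125) ≈ 1.0607.

d(x, mu) = √(1.125) ≈ 1.0607


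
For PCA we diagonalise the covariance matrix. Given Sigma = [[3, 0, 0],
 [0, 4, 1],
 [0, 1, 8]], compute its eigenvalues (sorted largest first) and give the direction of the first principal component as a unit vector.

Step 1 — characteristic polynomial p(λ) = det(λI - Sigma) = λ³ - tr·λ² + c_1·λ - det, where tr = trace, c_1 = sum of the principal 2×2 minors, det = det(Sigma):
  tr = 3 + 4 + 8 = 15,
  c_1 = (3·4 - (0)²) + (3·8 - (0)²) + (4·8 - (1)²) = 12 + 24 + 31 = 67,
  det = 3·(4·8 - (1)²) - (0)·((0)·8 - (1)·(0)) + (0)·((0)·(1) - 4·(0)) = 3·(31) - (0)·(0) + (0)·(0) = 93.
  So p(λ) = λ³ - 15λ² + 67λ - 93.
Step 2 — look for an integer root (rational root theorem: any rational root is an integer divisor of 93). Testing λ = 3:
  p(3) = 27 - 135 + 201 - 93 = 0  ✓
  Dividing out (λ - 3): p(λ) = (λ - 3)(λ² - 12λ + 31).
Step 3 — remaining eigenvalues from the quadratic λ² - 12λ + 31 = 0:
  Δ = 12² - 4·31 = 144 - 124 = 20,  λ = (12 ± √20)/2 = (12 ± 4.4721)/2 ≈ 8.2361 or 3.7639.
  Sorted: λ_1 = 8.2361,  λ_2 = 3.7639,  λ_3 = 3  (check: sum = 15 = tr ✓).

Step 4 — unit eigenvector for λ_1 ≈ 8.2361: v spans the null space of (Sigma - λ_1 I), whose rows are
  r_1 = (-5.2361, 0, 0),  r_2 = (0, -4.2361, 1),  r_3 = (0, 1, -0.2361).
  v is orthogonal to every row, so take v ∝ r_1 × r_2 = ((0)·(1) - (0)·(-4.2361), (0)·(0) - (-5.2361)·(1), (-5.2361)·(-4.2361) - (0)·(0)) ≈ (0, 5.2361, 22.1803).
  Let u = (0, 5.2361, 22.1803).
  ||u|| = √((0)² + (5.2361)² + (22.1803)²) = √(519.3839) ≈ 22.79,  v_1 = u/||u|| ≈ (0, 0.2298, 0.9732) (||v_1|| = 1).

λ_1 = 8.2361,  λ_2 = 3.7639,  λ_3 = 3;  v_1 ≈ (0, 0.2298, 0.9732)


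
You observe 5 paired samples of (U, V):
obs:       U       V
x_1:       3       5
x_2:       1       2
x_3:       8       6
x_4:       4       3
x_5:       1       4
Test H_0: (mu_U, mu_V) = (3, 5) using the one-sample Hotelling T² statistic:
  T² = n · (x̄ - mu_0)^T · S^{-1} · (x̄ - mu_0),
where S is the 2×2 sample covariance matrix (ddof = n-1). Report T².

Step 1 — sample mean vector:
  mean(U) = (3 + 1 + 8 + 4 + 1) / 5 = 17/5 = 3.4
  mean(V) = (5 + 2 + 6 + 3 + 4) / 5 = 20/5 = 4
  x̄ = (3.4, 4),  deviation x̄ - mu_0 = (3.4, 4) - (3, 5) = (0.4, -1).

Step 2 — sample covariance matrix, S[i,j] = (1/(n-1)) · Σ_k (x_{k,i} - mean_i) · (x_{k,j} - mean_j), divisor n-1 = 4:
  S[U,U] = ((-0.4)·(-0.4) + (-2.4)·(-2.4) + (4.6)·(4.6) + (0.6)·(0.6) + (-2.4)·(-2.4)) / 4 = 33.2/4 = 8.3
  S[U,V] = ((-0.4)·(1) + (-2.4)·(-2) + (4.6)·(2) + (0.6)·(-1) + (-2.4)·(0)) / 4 = 13/4 = 3.25
  S[V,V] = ((1)·(1) + (-2)·(-2) + (2)·(2) + (-1)·(-1) + (0)·(0)) / 4 = 10/4 = 2.5
  S = [[8.3, 3.25],
 [3.25, 2.5]].

Step 3 — invert S. det(S) = 8.3·2.5 - (3.25)² = 10.1875.
  S^{-1} = (1/det) · [[d, -b], [-b, a]] = [[0.2454, -0.319],
 [-0.319, 0.8147]].

Step 4 — quadratic form (x̄ - mu_0)^T · S^{-1} · (x̄ - mu_0):
  S^{-1} · (x̄ - mu_0) = (0.4172, -0.9423),
  (x̄ - mu_0)^T · [...] = (0.4)·(0.4172) + (-1)·(-0.9423) = 1.1092.

Step 5 — scale by n: T² = 5 · 1.1092 = 5.546.

T² ≈ 5.546


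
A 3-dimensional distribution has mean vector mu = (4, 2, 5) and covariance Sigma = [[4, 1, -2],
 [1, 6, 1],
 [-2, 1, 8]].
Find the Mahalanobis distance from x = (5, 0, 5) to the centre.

Step 1 — centre the observation: (x - mu) = (1, -2, 0).

Step 2 — invert Sigma (cofactor / det for 3×3, or solve directly):
  Sigma^{-1} = [[0.3092, -0.0658, 0.0855],
 [-0.0658, 0.1842, -0.0395],
 [0.0855, -0.0395, 0.1513]].

Step 3 — form the quadratic (x - mu)^T · Sigma^{-1} · (x - mu):
  Sigma^{-1} · (x - mu) = (0.4408, -0.4342, 0.1645).
  (x - mu)^T · [Sigma^{-1} · (x - mu)] = (1)·(0.4408) + (-2)·(-0.4342) + (0)·(0.1645) = 1.3092.

Step 4 — take square root: d = √(1.3092) ≈ 1.1442.

d(x, mu) = √(1.3092) ≈ 1.1442


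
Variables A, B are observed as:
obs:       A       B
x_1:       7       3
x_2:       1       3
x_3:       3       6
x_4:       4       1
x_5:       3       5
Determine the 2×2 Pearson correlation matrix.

Step 1 — column means:
  mean(A) = (7 + 1 + 3 + 4 + 3) / 5 = 18/5 = 3.6
  mean(B) = (3 + 3 + 6 + 1 + 5) / 5 = 18/5 = 3.6

Step 2 — sample variances and covariances s[i,j] = (1/(n-1)) · Σ_k (x_{k,i} - mean_i) · (x_{k,j} - mean_j), with n-1 = 4:
  s[A,A] = ((3.4)·(3.4) + (-2.6)·(-2.6) + (-0.6)·(-0.6) + (0.4)·(0.4) + (-0.6)·(-0.6)) / 4 = 19.2/4 = 4.8
  s[A,B] = ((3.4)·(-0.6) + (-2.6)·(-0.6) + (-0.6)·(2.4) + (0.4)·(-2.6) + (-0.6)·(1.4)) / 4 = -3.8/4 = -0.95
  s[B,B] = ((-0.6)·(-0.6) + (-0.6)·(-0.6) + (2.4)·(2.4) + (-2.6)·(-2.6) + (1.4)·(1.4)) / 4 = 15.2/4 = 3.8
  Sample standard deviations s_i = √(s[i,i]):
  s(A) = √(4.8) = 2.1909
  s(B) = √(3.8) = 1.9494

Step 3 — r_{ij} = s_{ij} / (s_i · s_j):
  r[A,A] = 1 (diagonal).
  r[A,B] = -0.95 / (2.1909 · 1.9494) = -0.95 / 4.2708 = -0.2224
  r[B,B] = 1 (diagonal).

R is symmetric with unit diagonal. Assembling:

R = [[1, -0.2224],
 [-0.2224, 1]]


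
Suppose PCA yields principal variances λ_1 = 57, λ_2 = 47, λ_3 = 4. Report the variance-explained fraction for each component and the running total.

Step 1 — total variance = trace(Sigma) = Σ λ_i = 57 + 47 + 4 = 108.

Step 2 — fraction explained by component i = λ_i / Σ λ:
  PC1: 57/108 = 0.5278
  PC2: 47/108 = 0.4352
  PC3: 4/108 = 0.037

Step 3 — cumulative fraction after k components = (λ_1 + ... + λ_k) / Σ λ:
  k = 1: 57/108 = 0.5278
  k = 2: (57 + 47)/108 = 104/108 = 0.963
  k = 3: (57 + 47 + 4)/108 = 108/108 = 1

Summary (fraction, with percent):

explained: PC1 0.5278 (52.78%), PC2 0.4352 (43.52%), PC3 0.037 (3.7%);  cumulative: 0.5278, 0.963, 1


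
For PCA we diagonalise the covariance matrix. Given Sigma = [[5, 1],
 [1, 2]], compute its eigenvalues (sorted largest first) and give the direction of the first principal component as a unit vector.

Step 1 — characteristic polynomial of 2×2 Sigma:
  det(Sigma - λI) = λ² - trace · λ + det = 0.
  trace = 5 + 2 = 7, det = 5·2 - (1)² = 9.
Step 2 — discriminant:
  Δ = trace² - 4·det = 49 - 36 = 13.
Step 3 — eigenvalues:
  λ = (trace ± √Δ)/2 = (7 ± 3.6056)/2,
  λ_1 = 5.3028,  λ_2 = 1.6972.

Step 4 — unit eigenvector for λ_1: solve (Sigma - λ_1 I)v = 0. First row:
  (5 - 5.3028)·v_x + (1)·v_y = 0, i.e. (-0.3028)·v_x + (1)·v_y = 0,
  so v ∝ (b, λ_1 - a) = (1, 0.3028) = u.
  ||u|| = √((1)² + (0.3028)²) = √(1.0917) ≈ 1.0448,
  v_1 = u/||u|| ≈ (0.9571, 0.2898) (||v_1|| = 1).

λ_1 = 5.3028,  λ_2 = 1.6972;  v_1 ≈ (0.9571, 0.2898)


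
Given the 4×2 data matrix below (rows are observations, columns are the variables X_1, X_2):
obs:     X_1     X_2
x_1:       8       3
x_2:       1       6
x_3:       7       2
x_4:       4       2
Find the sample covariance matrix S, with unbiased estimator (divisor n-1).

Step 1 — column means:
  mean(X_1) = (8 + 1 + 7 + 4) / 4 = 20/4 = 5
  mean(X_2) = (3 + 6 + 2 + 2) / 4 = 13/4 = 3.25

Step 2 — sample covariance S[i,j] = (1/(n-1)) · Σ_k (x_{k,i} - mean_i) · (x_{k,j} - mean_j), with n-1 = 3.
  S[X_1,X_1] = ((3)·(3) + (-4)·(-4) + (2)·(2) + (-1)·(-1)) / 3 = 30/3 = 10
  S[X_1,X_2] = ((3)·(-0.25) + (-4)·(2.75) + (2)·(-1.25) + (-1)·(-1.25)) / 3 = -13/3 = -4.3333
  S[X_2,X_2] = ((-0.25)·(-0.25) + (2.75)·(2.75) + (-1.25)·(-1.25) + (-1.25)·(-1.25)) / 3 = 10.75/3 = 3.5833

S is symmetric (S[j,i] = S[i,j]). Assembling:

S = [[10, -4.3333],
 [-4.3333, 3.5833]]


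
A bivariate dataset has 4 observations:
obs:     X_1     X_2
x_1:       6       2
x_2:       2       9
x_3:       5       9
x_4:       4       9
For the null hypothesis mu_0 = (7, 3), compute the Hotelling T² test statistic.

Step 1 — sample mean vector:
  mean(X_1) = (6 + 2 + 5 + 4) / 4 = 17/4 = 4.25
  mean(X_2) = (2 + 9 + 9 + 9) / 4 = 29/4 = 7.25
  x̄ = (4.25, 7.25),  deviation x̄ - mu_0 = (4.25, 7.25) - (7, 3) = (-2.75, 4.25).

Step 2 — sample covariance matrix, S[i,j] = (1/(n-1)) · Σ_k (x_{k,i} - mean_i) · (x_{k,j} - mean_j), divisor n-1 = 3:
  S[X_1,X_1] = ((1.75)·(1.75) + (-2.25)·(-2.25) + (0.75)·(0.75) + (-0.25)·(-0.25)) / 3 = 8.75/3 = 2.9167
  S[X_1,X_2] = ((1.75)·(-5.25) + (-2.25)·(1.75) + (0.75)·(1.75) + (-0.25)·(1.75)) / 3 = -12.25/3 = -4.0833
  S[X_2,X_2] = ((-5.25)·(-5.25) + (1.75)·(1.75) + (1.75)·(1.75) + (1.75)·(1.75)) / 3 = 36.75/3 = 12.25
  S = [[2.9167, -4.0833],
 [-4.0833, 12.25]].

Step 3 — invert S. det(S) = 2.9167·12.25 - (-4.0833)² = 19.0556.
  S^{-1} = (1/det) · [[d, -b], [-b, a]] = [[0.6429, 0.2143],
 [0.2143, 0.1531]].

Step 4 — quadratic form (x̄ - mu_0)^T · S^{-1} · (x̄ - mu_0):
  S^{-1} · (x̄ - mu_0) = (-0.8571, 0.0612),
  (x̄ - mu_0)^T · [...] = (-2.75)·(-0.8571) + (4.25)·(0.0612) = 2.6173.

Step 5 — scale by n: T² = 4 · 2.6173 = 10.4694.

T² ≈ 10.4694


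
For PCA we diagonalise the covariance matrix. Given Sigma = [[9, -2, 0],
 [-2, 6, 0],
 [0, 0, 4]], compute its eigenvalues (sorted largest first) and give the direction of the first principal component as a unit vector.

Step 1 — characteristic polynomial p(λ) = det(λI - Sigma) = λ³ - tr·λ² + c_1·λ - det, where tr = trace, c_1 = sum of the principal 2×2 minors, det = det(Sigma):
  tr = 9 + 6 + 4 = 19,
  c_1 = (9·6 - (-2)²) + (9·4 - (0)²) + (6·4 - (0)²) = 50 + 36 + 24 = 110,
  det = 9·(6·4 - (0)²) - (-2)·((-2)·4 - (0)·(0)) + (0)·((-2)·(0) - 6·(0)) = 9·(24) - (-2)·(-8) + (0)·(0) = 200.
  So p(λ) = λ³ - 19λ² + 110λ - 200.
Step 2 — look for an integer root (rational root theorem: any rational root is an integer divisor of 200). Testing λ = 4:
  p(4) = 64 - 304 + 440 - 200 = 0  ✓
  Dividing out (λ - 4): p(λ) = (λ - 4)(λ² - 15λ + 50).
Step 3 — remaining eigenvalues from the quadratic λ² - 15λ + 50 = 0:
  Δ = 15² - 4·50 = 225 - 200 = 25,  λ = (15 ± √25)/2 = (15 ± 5)/2 = 10 or 5.
  Sorted: λ_1 = 10,  λ_2 = 5,  λ_3 = 4  (check: sum = 19 = tr ✓).

Step 4 — unit eigenvector for λ_1 = 10: v spans the null space of (Sigma - λ_1 I), whose rows are
  r_1 = (-1, -2, 0),  r_2 = (-2, -4, 0),  r_3 = (0, 0, -6).
  v is orthogonal to every row, so take v ∝ r_1 × r_3 = ((-2)·(-6) - (0)·(0), (0)·(0) - (-1)·(-6), (-1)·(0) - (-2)·(0)) = (12, -6, 0).
  Rescale (divide by 6): u = (2, -1, 0).
  ||u|| = √((2)² + (-1)² + (0)²) = √(5) ≈ 2.2361,  v_1 = u/||u|| ≈ (0.8944, -0.4472, 0) (||v_1|| = 1).

λ_1 = 10,  λ_2 = 5,  λ_3 = 4;  v_1 ≈ (0.8944, -0.4472, 0)


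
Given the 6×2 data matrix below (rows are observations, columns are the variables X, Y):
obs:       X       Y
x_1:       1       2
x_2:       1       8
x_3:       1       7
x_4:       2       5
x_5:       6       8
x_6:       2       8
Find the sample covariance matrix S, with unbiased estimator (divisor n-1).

Step 1 — column means:
  mean(X) = (1 + 1 + 1 + 2 + 6 + 2) / 6 = 13/6 = 2.1667
  mean(Y) = (2 + 8 + 7 + 5 + 8 + 8) / 6 = 38/6 = 6.3333

Step 2 — sample covariance S[i,j] = (1/(n-1)) · Σ_k (x_{k,i} - mean_i) · (x_{k,j} - mean_j), with n-1 = 5.
  S[X,X] = ((-1.1667)·(-1.1667) + (-1.1667)·(-1.1667) + (-1.1667)·(-1.1667) + (-0.1667)·(-0.1667) + (3.8333)·(3.8333) + (-0.1667)·(-0.1667)) / 5 = 18.8333/5 = 3.7667
  S[X,Y] = ((-1.1667)·(-4.3333) + (-1.1667)·(1.6667) + (-1.1667)·(0.6667) + (-0.1667)·(-1.3333) + (3.8333)·(1.6667) + (-0.1667)·(1.6667)) / 5 = 8.6667/5 = 1.7333
  S[Y,Y] = ((-4.3333)·(-4.3333) + (1.6667)·(1.6667) + (0.6667)·(0.6667) + (-1.3333)·(-1.3333) + (1.6667)·(1.6667) + (1.6667)·(1.6667)) / 5 = 29.3333/5 = 5.8667

S is symmetric (S[j,i] = S[i,j]). Assembling:

S = [[3.7667, 1.7333],
 [1.7333, 5.8667]]


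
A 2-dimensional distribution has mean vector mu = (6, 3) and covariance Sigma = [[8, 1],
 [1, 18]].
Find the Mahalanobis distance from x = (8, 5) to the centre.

Step 1 — centre the observation: (x - mu) = (2, 2).

Step 2 — invert Sigma. det(Sigma) = 8·18 - (1)² = 143.
  Sigma^{-1} = (1/det) · [[d, -b], [-b, a]] = [[0.1259, -0.007],
 [-0.007, 0.0559]].

Step 3 — form the quadratic (x - mu)^T · Sigma^{-1} · (x - mu):
  Sigma^{-1} · (x - mu) = (0.2378, 0.0979).
  (x - mu)^T · [Sigma^{-1} · (x - mu)] = (2)·(0.2378) + (2)·(0.0979) = 0.6713.

Step 4 — take square root: d = √(0.6713) ≈ 0.8193.

d(x, mu) = √(0.6713) ≈ 0.8193


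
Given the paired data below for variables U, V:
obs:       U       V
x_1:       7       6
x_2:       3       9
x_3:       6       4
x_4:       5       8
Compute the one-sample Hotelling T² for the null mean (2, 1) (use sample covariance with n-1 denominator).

Step 1 — sample mean vector:
  mean(U) = (7 + 3 + 6 + 5) / 4 = 21/4 = 5.25
  mean(V) = (6 + 9 + 4 + 8) / 4 = 27/4 = 6.75
  x̄ = (5.25, 6.75),  deviation x̄ - mu_0 = (5.25, 6.75) - (2, 1) = (3.25, 5.75).

Step 2 — sample covariance matrix, S[i,j] = (1/(n-1)) · Σ_k (x_{k,i} - mean_i) · (x_{k,j} - mean_j), divisor n-1 = 3:
  S[U,U] = ((1.75)·(1.75) + (-2.25)·(-2.25) + (0.75)·(0.75) + (-0.25)·(-0.25)) / 3 = 8.75/3 = 2.9167
  S[U,V] = ((1.75)·(-0.75) + (-2.25)·(2.25) + (0.75)·(-2.75) + (-0.25)·(1.25)) / 3 = -8.75/3 = -2.9167
  S[V,V] = ((-0.75)·(-0.75) + (2.25)·(2.25) + (-2.75)·(-2.75) + (1.25)·(1.25)) / 3 = 14.75/3 = 4.9167
  S = [[2.9167, -2.9167],
 [-2.9167, 4.9167]].

Step 3 — invert S. det(S) = 2.9167·4.9167 - (-2.9167)² = 5.8333.
  S^{-1} = (1/det) · [[d, -b], [-b, a]] = [[0.8429, 0.5],
 [0.5, 0.5]].

Step 4 — quadratic form (x̄ - mu_0)^T · S^{-1} · (x̄ - mu_0):
  S^{-1} · (x̄ - mu_0) = (5.6143, 4.5),
  (x̄ - mu_0)^T · [...] = (3.25)·(5.6143) + (5.75)·(4.5) = 44.1214.

Step 5 — scale by n: T² = 4 · 44.1214 = 176.4857.

T² ≈ 176.4857


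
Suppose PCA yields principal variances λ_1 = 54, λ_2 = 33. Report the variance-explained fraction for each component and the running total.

Step 1 — total variance = trace(Sigma) = Σ λ_i = 54 + 33 = 87.

Step 2 — fraction explained by component i = λ_i / Σ λ:
  PC1: 54/87 = 0.6207
  PC2: 33/87 = 0.3793

Step 3 — cumulative fraction after k components = (λ_1 + ... + λ_k) / Σ λ:
  k = 1: 54/87 = 0.6207
  k = 2: (54 + 33)/87 = 87/87 = 1

Summary (fraction, with percent):

explained: PC1 0.6207 (62.07%), PC2 0.3793 (37.93%);  cumulative: 0.6207, 1


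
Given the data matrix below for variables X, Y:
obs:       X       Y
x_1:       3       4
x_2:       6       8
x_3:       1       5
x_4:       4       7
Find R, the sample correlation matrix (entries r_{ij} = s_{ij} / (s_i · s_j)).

Step 1 — column means:
  mean(X) = (3 + 6 + 1 + 4) / 4 = 14/4 = 3.5
  mean(Y) = (4 + 8 + 5 + 7) / 4 = 24/4 = 6

Step 2 — sample variances and covariances s[i,j] = (1/(n-1)) · Σ_k (x_{k,i} - mean_i) · (x_{k,j} - mean_j), with n-1 = 3:
  s[X,X] = ((-0.5)·(-0.5) + (2.5)·(2.5) + (-2.5)·(-2.5) + (0.5)·(0.5)) / 3 = 13/3 = 4.3333
  s[X,Y] = ((-0.5)·(-2) + (2.5)·(2) + (-2.5)·(-1) + (0.5)·(1)) / 3 = 9/3 = 3
  s[Y,Y] = ((-2)·(-2) + (2)·(2) + (-1)·(-1) + (1)·(1)) / 3 = 10/3 = 3.3333
  Sample standard deviations s_i = √(s[i,i]):
  s(X) = √(4.3333) = 2.0817
  s(Y) = √(3.3333) = 1.8257

Step 3 — r_{ij} = s_{ij} / (s_i · s_j):
  r[X,X] = 1 (diagonal).
  r[X,Y] = 3 / (2.0817 · 1.8257) = 3 / 3.8006 = 0.7894
  r[Y,Y] = 1 (diagonal).

R is symmetric with unit diagonal. Assembling:

R = [[1, 0.7894],
 [0.7894, 1]]


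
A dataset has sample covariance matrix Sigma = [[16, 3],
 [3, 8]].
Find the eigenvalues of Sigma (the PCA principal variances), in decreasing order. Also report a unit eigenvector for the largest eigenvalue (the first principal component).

Step 1 — characteristic polynomial of 2×2 Sigma:
  det(Sigma - λI) = λ² - trace · λ + det = 0.
  trace = 16 + 8 = 24, det = 16·8 - (3)² = 119.
Step 2 — discriminant:
  Δ = trace² - 4·det = 576 - 476 = 100.
Step 3 — eigenvalues:
  λ = (trace ± √Δ)/2 = (24 ± 10)/2,
  λ_1 = 17,  λ_2 = 7.

Step 4 — unit eigenvector for λ_1: solve (Sigma - λ_1 I)v = 0. First row:
  (16 - 17)·v_x + (3)·v_y = 0, i.e. (-1)·v_x + (3)·v_y = 0,
  so v ∝ (b, λ_1 - a) = (3, 1) = u.
  ||u|| = √((3)² + (1)²) = √(10) ≈ 3.1623,
  v_1 = u/||u|| ≈ (0.9487, 0.3162) (||v_1|| = 1).

λ_1 = 17,  λ_2 = 7;  v_1 ≈ (0.9487, 0.3162)


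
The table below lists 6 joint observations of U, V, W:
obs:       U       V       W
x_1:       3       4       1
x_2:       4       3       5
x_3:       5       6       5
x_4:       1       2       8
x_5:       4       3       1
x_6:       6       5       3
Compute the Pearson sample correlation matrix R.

Step 1 — column means:
  mean(U) = (3 + 4 + 5 + 1 + 4 + 6) / 6 = 23/6 = 3.8333
  mean(V) = (4 + 3 + 6 + 2 + 3 + 5) / 6 = 23/6 = 3.8333
  mean(W) = (1 + 5 + 5 + 8 + 1 + 3) / 6 = 23/6 = 3.8333

Step 2 — sample variances and covariances s[i,j] = (1/(n-1)) · Σ_k (x_{k,i} - mean_i) · (x_{k,j} - mean_j), with n-1 = 5:
  s[U,U] = ((-0.8333)·(-0.8333) + (0.1667)·(0.1667) + (1.1667)·(1.1667) + (-2.8333)·(-2.8333) + (0.1667)·(0.1667) + (2.1667)·(2.1667)) / 5 = 14.8333/5 = 2.9667
  s[U,V] = ((-0.8333)·(0.1667) + (0.1667)·(-0.8333) + (1.1667)·(2.1667) + (-2.8333)·(-1.8333) + (0.1667)·(-0.8333) + (2.1667)·(1.1667)) / 5 = 9.8333/5 = 1.9667
  s[U,W] = ((-0.8333)·(-2.8333) + (0.1667)·(1.1667) + (1.1667)·(1.1667) + (-2.8333)·(4.1667) + (0.1667)·(-2.8333) + (2.1667)·(-0.8333)) / 5 = -10.1667/5 = -2.0333
  s[V,V] = ((0.1667)·(0.1667) + (-0.8333)·(-0.8333) + (2.1667)·(2.1667) + (-1.8333)·(-1.8333) + (-0.8333)·(-0.8333) + (1.1667)·(1.1667)) / 5 = 10.8333/5 = 2.1667
  s[V,W] = ((0.1667)·(-2.8333) + (-0.8333)·(1.1667) + (2.1667)·(1.1667) + (-1.8333)·(4.1667) + (-0.8333)·(-2.8333) + (1.1667)·(-0.8333)) / 5 = -5.1667/5 = -1.0333
  s[W,W] = ((-2.8333)·(-2.8333) + (1.1667)·(1.1667) + (1.1667)·(1.1667) + (4.1667)·(4.1667) + (-2.8333)·(-2.8333) + (-0.8333)·(-0.8333)) / 5 = 36.8333/5 = 7.3667
  Sample standard deviations s_i = √(s[i,i]):
  s(U) = √(2.9667) = 1.7224
  s(V) = √(2.1667) = 1.472
  s(W) = √(7.3667) = 2.7142

Step 3 — r_{ij} = s_{ij} / (s_i · s_j):
  r[U,U] = 1 (diagonal).
  r[U,V] = 1.9667 / (1.7224 · 1.472) = 1.9667 / 2.5353 = 0.7757
  r[U,W] = -2.0333 / (1.7224 · 2.7142) = -2.0333 / 4.6749 = -0.4349
  r[V,V] = 1 (diagonal).
  r[V,W] = -1.0333 / (1.472 · 2.7142) = -1.0333 / 3.9951 = -0.2586
  r[W,W] = 1 (diagonal).

R is symmetric with unit diagonal. Assembling:

R = [[1, 0.7757, -0.4349],
 [0.7757, 1, -0.2586],
 [-0.4349, -0.2586, 1]]


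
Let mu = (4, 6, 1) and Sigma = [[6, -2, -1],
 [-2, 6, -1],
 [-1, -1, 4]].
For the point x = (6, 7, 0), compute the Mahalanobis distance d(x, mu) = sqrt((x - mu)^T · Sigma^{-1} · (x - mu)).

Step 1 — centre the observation: (x - mu) = (2, 1, -1).

Step 2 — invert Sigma (cofactor / det for 3×3, or solve directly):
  Sigma^{-1} = [[0.2054, 0.0804, 0.0714],
 [0.0804, 0.2054, 0.0714],
 [0.0714, 0.0714, 0.2857]].

Step 3 — form the quadratic (x - mu)^T · Sigma^{-1} · (x - mu):
  Sigma^{-1} · (x - mu) = (0.4196, 0.2946, -0.0714).
  (x - mu)^T · [Sigma^{-1} · (x - mu)] = (2)·(0.4196) + (1)·(0.2946) + (-1)·(-0.0714) = 1.2054.

Step 4 — take square root: d = √(1.2054) ≈ 1.0979.

d(x, mu) = √(1.2054) ≈ 1.0979


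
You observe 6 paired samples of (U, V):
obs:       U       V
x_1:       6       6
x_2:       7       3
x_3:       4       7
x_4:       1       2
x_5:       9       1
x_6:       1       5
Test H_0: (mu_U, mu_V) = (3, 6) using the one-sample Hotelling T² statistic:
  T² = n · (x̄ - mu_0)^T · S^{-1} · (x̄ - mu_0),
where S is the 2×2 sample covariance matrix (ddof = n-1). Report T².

Step 1 — sample mean vector:
  mean(U) = (6 + 7 + 4 + 1 + 9 + 1) / 6 = 28/6 = 4.6667
  mean(V) = (6 + 3 + 7 + 2 + 1 + 5) / 6 = 24/6 = 4
  x̄ = (4.6667, 4),  deviation x̄ - mu_0 = (4.6667, 4) - (3, 6) = (1.6667, -2).

Step 2 — sample covariance matrix, S[i,j] = (1/(n-1)) · Σ_k (x_{k,i} - mean_i) · (x_{k,j} - mean_j), divisor n-1 = 5:
  S[U,U] = ((1.3333)·(1.3333) + (2.3333)·(2.3333) + (-0.6667)·(-0.6667) + (-3.6667)·(-3.6667) + (4.3333)·(4.3333) + (-3.6667)·(-3.6667)) / 5 = 53.3333/5 = 10.6667
  S[U,V] = ((1.3333)·(2) + (2.3333)·(-1) + (-0.6667)·(3) + (-3.6667)·(-2) + (4.3333)·(-3) + (-3.6667)·(1)) / 5 = -11/5 = -2.2
  S[V,V] = ((2)·(2) + (-1)·(-1) + (3)·(3) + (-2)·(-2) + (-3)·(-3) + (1)·(1)) / 5 = 28/5 = 5.6
  S = [[10.6667, -2.2],
 [-2.2, 5.6]].

Step 3 — invert S. det(S) = 10.6667·5.6 - (-2.2)² = 54.8933.
  S^{-1} = (1/det) · [[d, -b], [-b, a]] = [[0.102, 0.0401],
 [0.0401, 0.1943]].

Step 4 — quadratic form (x̄ - mu_0)^T · S^{-1} · (x̄ - mu_0):
  S^{-1} · (x̄ - mu_0) = (0.0899, -0.3218),
  (x̄ - mu_0)^T · [...] = (1.6667)·(0.0899) + (-2)·(-0.3218) = 0.7935.

Step 5 — scale by n: T² = 6 · 0.7935 = 4.7607.

T² ≈ 4.7607


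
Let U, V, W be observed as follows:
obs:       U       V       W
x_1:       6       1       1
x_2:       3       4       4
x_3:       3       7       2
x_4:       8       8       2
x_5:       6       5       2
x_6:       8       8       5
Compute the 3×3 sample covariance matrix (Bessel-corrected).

Step 1 — column means:
  mean(U) = (6 + 3 + 3 + 8 + 6 + 8) / 6 = 34/6 = 5.6667
  mean(V) = (1 + 4 + 7 + 8 + 5 + 8) / 6 = 33/6 = 5.5
  mean(W) = (1 + 4 + 2 + 2 + 2 + 5) / 6 = 16/6 = 2.6667

Step 2 — sample covariance S[i,j] = (1/(n-1)) · Σ_k (x_{k,i} - mean_i) · (x_{k,j} - mean_j), with n-1 = 5.
  S[U,U] = ((0.3333)·(0.3333) + (-2.6667)·(-2.6667) + (-2.6667)·(-2.6667) + (2.3333)·(2.3333) + (0.3333)·(0.3333) + (2.3333)·(2.3333)) / 5 = 25.3333/5 = 5.0667
  S[U,V] = ((0.3333)·(-4.5) + (-2.6667)·(-1.5) + (-2.6667)·(1.5) + (2.3333)·(2.5) + (0.3333)·(-0.5) + (2.3333)·(2.5)) / 5 = 10/5 = 2
  S[U,W] = ((0.3333)·(-1.6667) + (-2.6667)·(1.3333) + (-2.6667)·(-0.6667) + (2.3333)·(-0.6667) + (0.3333)·(-0.6667) + (2.3333)·(2.3333)) / 5 = 1.3333/5 = 0.2667
  S[V,V] = ((-4.5)·(-4.5) + (-1.5)·(-1.5) + (1.5)·(1.5) + (2.5)·(2.5) + (-0.5)·(-0.5) + (2.5)·(2.5)) / 5 = 37.5/5 = 7.5
  S[V,W] = ((-4.5)·(-1.6667) + (-1.5)·(1.3333) + (1.5)·(-0.6667) + (2.5)·(-0.6667) + (-0.5)·(-0.6667) + (2.5)·(2.3333)) / 5 = 9/5 = 1.8
  S[W,W] = ((-1.6667)·(-1.6667) + (1.3333)·(1.3333) + (-0.6667)·(-0.6667) + (-0.6667)·(-0.6667) + (-0.6667)·(-0.6667) + (2.3333)·(2.3333)) / 5 = 11.3333/5 = 2.2667

S is symmetric (S[j,i] = S[i,j]). Assembling:

S = [[5.0667, 2, 0.2667],
 [2, 7.5, 1.8],
 [0.2667, 1.8, 2.2667]]


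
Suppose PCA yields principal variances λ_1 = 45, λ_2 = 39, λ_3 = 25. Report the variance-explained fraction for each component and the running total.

Step 1 — total variance = trace(Sigma) = Σ λ_i = 45 + 39 + 25 = 109.

Step 2 — fraction explained by component i = λ_i / Σ λ:
  PC1: 45/109 = 0.4128
  PC2: 39/109 = 0.3578
  PC3: 25/109 = 0.2294

Step 3 — cumulative fraction after k components = (λ_1 + ... + λ_k) / Σ λ:
  k = 1: 45/109 = 0.4128
  k = 2: (45 + 39)/109 = 84/109 = 0.7706
  k = 3: (45 + 39 + 25)/109 = 109/109 = 1

Summary (fraction, with percent):

explained: PC1 0.4128 (41.28%), PC2 0.3578 (35.78%), PC3 0.2294 (22.94%);  cumulative: 0.4128, 0.7706, 1


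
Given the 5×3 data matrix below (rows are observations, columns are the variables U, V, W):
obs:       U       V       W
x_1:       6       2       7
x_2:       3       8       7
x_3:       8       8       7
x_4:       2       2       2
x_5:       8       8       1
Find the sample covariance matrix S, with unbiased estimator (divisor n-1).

Step 1 — column means:
  mean(U) = (6 + 3 + 8 + 2 + 8) / 5 = 27/5 = 5.4
  mean(V) = (2 + 8 + 8 + 2 + 8) / 5 = 28/5 = 5.6
  mean(W) = (7 + 7 + 7 + 2 + 1) / 5 = 24/5 = 4.8

Step 2 — sample covariance S[i,j] = (1/(n-1)) · Σ_k (x_{k,i} - mean_i) · (x_{k,j} - mean_j), with n-1 = 4.
  S[U,U] = ((0.6)·(0.6) + (-2.4)·(-2.4) + (2.6)·(2.6) + (-3.4)·(-3.4) + (2.6)·(2.6)) / 4 = 31.2/4 = 7.8
  S[U,V] = ((0.6)·(-3.6) + (-2.4)·(2.4) + (2.6)·(2.4) + (-3.4)·(-3.6) + (2.6)·(2.4)) / 4 = 16.8/4 = 4.2
  S[U,W] = ((0.6)·(2.2) + (-2.4)·(2.2) + (2.6)·(2.2) + (-3.4)·(-2.8) + (2.6)·(-3.8)) / 4 = 1.4/4 = 0.35
  S[V,V] = ((-3.6)·(-3.6) + (2.4)·(2.4) + (2.4)·(2.4) + (-3.6)·(-3.6) + (2.4)·(2.4)) / 4 = 43.2/4 = 10.8
  S[V,W] = ((-3.6)·(2.2) + (2.4)·(2.2) + (2.4)·(2.2) + (-3.6)·(-2.8) + (2.4)·(-3.8)) / 4 = 3.6/4 = 0.9
  S[W,W] = ((2.2)·(2.2) + (2.2)·(2.2) + (2.2)·(2.2) + (-2.8)·(-2.8) + (-3.8)·(-3.8)) / 4 = 36.8/4 = 9.2

S is symmetric (S[j,i] = S[i,j]). Assembling:

S = [[7.8, 4.2, 0.35],
 [4.2, 10.8, 0.9],
 [0.35, 0.9, 9.2]]


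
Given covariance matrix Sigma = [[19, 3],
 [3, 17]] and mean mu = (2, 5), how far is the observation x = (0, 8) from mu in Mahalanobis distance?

Step 1 — centre the observation: (x - mu) = (-2, 3).

Step 2 — invert Sigma. det(Sigma) = 19·17 - (3)² = 314.
  Sigma^{-1} = (1/det) · [[d, -b], [-b, a]] = [[0.0541, -0.0096],
 [-0.0096, 0.0605]].

Step 3 — form the quadratic (x - mu)^T · Sigma^{-1} · (x - mu):
  Sigma^{-1} · (x - mu) = (-0.1369, 0.2006).
  (x - mu)^T · [Sigma^{-1} · (x - mu)] = (-2)·(-0.1369) + (3)·(0.2006) = 0.8758.

Step 4 — take square root: d = √(0.8758) ≈ 0.9358.

d(x, mu) = √(0.8758) ≈ 0.9358


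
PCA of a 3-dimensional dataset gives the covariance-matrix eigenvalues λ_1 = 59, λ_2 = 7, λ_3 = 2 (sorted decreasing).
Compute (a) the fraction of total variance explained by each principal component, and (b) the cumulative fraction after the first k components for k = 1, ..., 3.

Step 1 — total variance = trace(Sigma) = Σ λ_i = 59 + 7 + 2 = 68.

Step 2 — fraction explained by component i = λ_i / Σ λ:
  PC1: 59/68 = 0.8676
  PC2: 7/68 = 0.1029
  PC3: 2/68 = 0.0294

Step 3 — cumulative fraction after k components = (λ_1 + ... + λ_k) / Σ λ:
  k = 1: 59/68 = 0.8676
  k = 2: (59 + 7)/68 = 66/68 = 0.9706
  k = 3: (59 + 7 + 2)/68 = 68/68 = 1

Summary (fraction, with percent):

explained: PC1 0.8676 (86.76%), PC2 0.1029 (10.29%), PC3 0.0294 (2.94%);  cumulative: 0.8676, 0.9706, 1


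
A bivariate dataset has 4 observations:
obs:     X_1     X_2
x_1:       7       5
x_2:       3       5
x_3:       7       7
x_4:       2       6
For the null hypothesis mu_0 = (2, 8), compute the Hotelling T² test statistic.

Step 1 — sample mean vector:
  mean(X_1) = (7 + 3 + 7 + 2) / 4 = 19/4 = 4.75
  mean(X_2) = (5 + 5 + 7 + 6) / 4 = 23/4 = 5.75
  x̄ = (4.75, 5.75),  deviation x̄ - mu_0 = (4.75, 5.75) - (2, 8) = (2.75, -2.25).

Step 2 — sample covariance matrix, S[i,j] = (1/(n-1)) · Σ_k (x_{k,i} - mean_i) · (x_{k,j} - mean_j), divisor n-1 = 3:
  S[X_1,X_1] = ((2.25)·(2.25) + (-1.75)·(-1.75) + (2.25)·(2.25) + (-2.75)·(-2.75)) / 3 = 20.75/3 = 6.9167
  S[X_1,X_2] = ((2.25)·(-0.75) + (-1.75)·(-0.75) + (2.25)·(1.25) + (-2.75)·(0.25)) / 3 = 1.75/3 = 0.5833
  S[X_2,X_2] = ((-0.75)·(-0.75) + (-0.75)·(-0.75) + (1.25)·(1.25) + (0.25)·(0.25)) / 3 = 2.75/3 = 0.9167
  S = [[6.9167, 0.5833],
 [0.5833, 0.9167]].

Step 3 — invert S. det(S) = 6.9167·0.9167 - (0.5833)² = 6.
  S^{-1} = (1/det) · [[d, -b], [-b, a]] = [[0.1528, -0.0972],
 [-0.0972, 1.1528]].

Step 4 — quadratic form (x̄ - mu_0)^T · S^{-1} · (x̄ - mu_0):
  S^{-1} · (x̄ - mu_0) = (0.6389, -2.8611),
  (x̄ - mu_0)^T · [...] = (2.75)·(0.6389) + (-2.25)·(-2.8611) = 8.1944.

Step 5 — scale by n: T² = 4 · 8.1944 = 32.7778.

T² ≈ 32.7778


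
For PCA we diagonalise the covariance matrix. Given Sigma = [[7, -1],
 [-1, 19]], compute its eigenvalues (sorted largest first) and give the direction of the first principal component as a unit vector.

Step 1 — characteristic polynomial of 2×2 Sigma:
  det(Sigma - λI) = λ² - trace · λ + det = 0.
  trace = 7 + 19 = 26, det = 7·19 - (-1)² = 132.
Step 2 — discriminant:
  Δ = trace² - 4·det = 676 - 528 = 148.
Step 3 — eigenvalues:
  λ = (trace ± √Δ)/2 = (26 ± 12.1655)/2,
  λ_1 = 19.0828,  λ_2 = 6.9172.

Step 4 — unit eigenvector for λ_1: solve (Sigma - λ_1 I)v = 0. First row:
  (7 - 19.0828)·v_x + (-1)·v_y = 0, i.e. (-12.0828)·v_x + (-1)·v_y = 0,
  so v ∝ (b, λ_1 - a) = (-1, 12.0828); multiply by -1 so the first entry is positive: u = (1, -12.0828).
  ||u|| = √((1)² + (-12.0828)²) = √(146.9932) ≈ 12.1241,
  v_1 = u/||u|| ≈ (0.0825, -0.9966) (||v_1|| = 1).

λ_1 = 19.0828,  λ_2 = 6.9172;  v_1 ≈ (0.0825, -0.9966)


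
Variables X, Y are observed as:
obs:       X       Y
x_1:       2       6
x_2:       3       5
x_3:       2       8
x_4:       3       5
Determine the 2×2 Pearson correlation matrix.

Step 1 — column means:
  mean(X) = (2 + 3 + 2 + 3) / 4 = 10/4 = 2.5
  mean(Y) = (6 + 5 + 8 + 5) / 4 = 24/4 = 6

Step 2 — sample variances and covariances s[i,j] = (1/(n-1)) · Σ_k (x_{k,i} - mean_i) · (x_{k,j} - mean_j), with n-1 = 3:
  s[X,X] = ((-0.5)·(-0.5) + (0.5)·(0.5) + (-0.5)·(-0.5) + (0.5)·(0.5)) / 3 = 1/3 = 0.3333
  s[X,Y] = ((-0.5)·(0) + (0.5)·(-1) + (-0.5)·(2) + (0.5)·(-1)) / 3 = -2/3 = -0.6667
  s[Y,Y] = ((0)·(0) + (-1)·(-1) + (2)·(2) + (-1)·(-1)) / 3 = 6/3 = 2
  Sample standard deviations s_i = √(s[i,i]):
  s(X) = √(0.3333) = 0.5774
  s(Y) = √(2) = 1.4142

Step 3 — r_{ij} = s_{ij} / (s_i · s_j):
  r[X,X] = 1 (diagonal).
  r[X,Y] = -0.6667 / (0.5774 · 1.4142) = -0.6667 / 0.8165 = -0.8165
  r[Y,Y] = 1 (diagonal).

R is symmetric with unit diagonal. Assembling:

R = [[1, -0.8165],
 [-0.8165, 1]]


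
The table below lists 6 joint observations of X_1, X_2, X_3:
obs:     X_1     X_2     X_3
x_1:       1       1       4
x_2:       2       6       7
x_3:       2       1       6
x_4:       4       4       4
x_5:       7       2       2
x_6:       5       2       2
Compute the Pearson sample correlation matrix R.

Step 1 — column means:
  mean(X_1) = (1 + 2 + 2 + 4 + 7 + 5) / 6 = 21/6 = 3.5
  mean(X_2) = (1 + 6 + 1 + 4 + 2 + 2) / 6 = 16/6 = 2.6667
  mean(X_3) = (4 + 7 + 6 + 4 + 2 + 2) / 6 = 25/6 = 4.1667

Step 2 — sample variances and covariances s[i,j] = (1/(n-1)) · Σ_k (x_{k,i} - mean_i) · (x_{k,j} - mean_j), with n-1 = 5:
  s[X_1,X_1] = ((-2.5)·(-2.5) + (-1.5)·(-1.5) + (-1.5)·(-1.5) + (0.5)·(0.5) + (3.5)·(3.5) + (1.5)·(1.5)) / 5 = 25.5/5 = 5.1
  s[X_1,X_2] = ((-2.5)·(-1.6667) + (-1.5)·(3.3333) + (-1.5)·(-1.6667) + (0.5)·(1.3333) + (3.5)·(-0.6667) + (1.5)·(-0.6667)) / 5 = -1/5 = -0.2
  s[X_1,X_3] = ((-2.5)·(-0.1667) + (-1.5)·(2.8333) + (-1.5)·(1.8333) + (0.5)·(-0.1667) + (3.5)·(-2.1667) + (1.5)·(-2.1667)) / 5 = -17.5/5 = -3.5
  s[X_2,X_2] = ((-1.6667)·(-1.6667) + (3.3333)·(3.3333) + (-1.6667)·(-1.6667) + (1.3333)·(1.3333) + (-0.6667)·(-0.6667) + (-0.6667)·(-0.6667)) / 5 = 19.3333/5 = 3.8667
  s[X_2,X_3] = ((-1.6667)·(-0.1667) + (3.3333)·(2.8333) + (-1.6667)·(1.8333) + (1.3333)·(-0.1667) + (-0.6667)·(-2.1667) + (-0.6667)·(-2.1667)) / 5 = 9.3333/5 = 1.8667
  s[X_3,X_3] = ((-0.1667)·(-0.1667) + (2.8333)·(2.8333) + (1.8333)·(1.8333) + (-0.1667)·(-0.1667) + (-2.1667)·(-2.1667) + (-2.1667)·(-2.1667)) / 5 = 20.8333/5 = 4.1667
  Sample standard deviations s_i = √(s[i,i]):
  s(X_1) = √(5.1) = 2.2583
  s(X_2) = √(3.8667) = 1.9664
  s(X_3) = √(4.1667) = 2.0412

Step 3 — r_{ij} = s_{ij} / (s_i · s_j):
  r[X_1,X_1] = 1 (diagonal).
  r[X_1,X_2] = -0.2 / (2.2583 · 1.9664) = -0.2 / 4.4407 = -0.045
  r[X_1,X_3] = -3.5 / (2.2583 · 2.0412) = -3.5 / 4.6098 = -0.7593
  r[X_2,X_2] = 1 (diagonal).
  r[X_2,X_3] = 1.8667 / (1.9664 · 2.0412) = 1.8667 / 4.0139 = 0.4651
  r[X_3,X_3] = 1 (diagonal).

R is symmetric with unit diagonal. Assembling:

R = [[1, -0.045, -0.7593],
 [-0.045, 1, 0.4651],
 [-0.7593, 0.4651, 1]]


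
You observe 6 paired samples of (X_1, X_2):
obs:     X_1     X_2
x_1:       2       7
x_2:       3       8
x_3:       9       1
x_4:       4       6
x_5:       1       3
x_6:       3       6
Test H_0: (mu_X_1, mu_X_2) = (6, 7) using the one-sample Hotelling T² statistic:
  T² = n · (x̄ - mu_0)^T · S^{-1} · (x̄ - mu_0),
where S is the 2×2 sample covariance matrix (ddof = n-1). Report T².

Step 1 — sample mean vector:
  mean(X_1) = (2 + 3 + 9 + 4 + 1 + 3) / 6 = 22/6 = 3.6667
  mean(X_2) = (7 + 8 + 1 + 6 + 3 + 6) / 6 = 31/6 = 5.1667
  x̄ = (3.6667, 5.1667),  deviation x̄ - mu_0 = (3.6667, 5.1667) - (6, 7) = (-2.3333, -1.8333).

Step 2 — sample covariance matrix, S[i,j] = (1/(n-1)) · Σ_k (x_{k,i} - mean_i) · (x_{k,j} - mean_j), divisor n-1 = 5:
  S[X_1,X_1] = ((-1.6667)·(-1.6667) + (-0.6667)·(-0.6667) + (5.3333)·(5.3333) + (0.3333)·(0.3333) + (-2.6667)·(-2.6667) + (-0.6667)·(-0.6667)) / 5 = 39.3333/5 = 7.8667
  S[X_1,X_2] = ((-1.6667)·(1.8333) + (-0.6667)·(2.8333) + (5.3333)·(-4.1667) + (0.3333)·(0.8333) + (-2.6667)·(-2.1667) + (-0.6667)·(0.8333)) / 5 = -21.6667/5 = -4.3333
  S[X_2,X_2] = ((1.8333)·(1.8333) + (2.8333)·(2.8333) + (-4.1667)·(-4.1667) + (0.8333)·(0.8333) + (-2.1667)·(-2.1667) + (0.8333)·(0.8333)) / 5 = 34.8333/5 = 6.9667
  S = [[7.8667, -4.3333],
 [-4.3333, 6.9667]].

Step 3 — invert S. det(S) = 7.8667·6.9667 - (-4.3333)² = 36.0267.
  S^{-1} = (1/det) · [[d, -b], [-b, a]] = [[0.1934, 0.1203],
 [0.1203, 0.2184]].

Step 4 — quadratic form (x̄ - mu_0)^T · S^{-1} · (x̄ - mu_0):
  S^{-1} · (x̄ - mu_0) = (-0.6717, -0.681),
  (x̄ - mu_0)^T · [...] = (-2.3333)·(-0.6717) + (-1.8333)·(-0.681) = 2.8158.

Step 5 — scale by n: T² = 6 · 2.8158 = 16.8949.

T² ≈ 16.8949


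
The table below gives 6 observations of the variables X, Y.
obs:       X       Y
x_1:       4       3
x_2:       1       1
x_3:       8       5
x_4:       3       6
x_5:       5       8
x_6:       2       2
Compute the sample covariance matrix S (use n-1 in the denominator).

Step 1 — column means:
  mean(X) = (4 + 1 + 8 + 3 + 5 + 2) / 6 = 23/6 = 3.8333
  mean(Y) = (3 + 1 + 5 + 6 + 8 + 2) / 6 = 25/6 = 4.1667

Step 2 — sample covariance S[i,j] = (1/(n-1)) · Σ_k (x_{k,i} - mean_i) · (x_{k,j} - mean_j), with n-1 = 5.
  S[X,X] = ((0.1667)·(0.1667) + (-2.8333)·(-2.8333) + (4.1667)·(4.1667) + (-0.8333)·(-0.8333) + (1.1667)·(1.1667) + (-1.8333)·(-1.8333)) / 5 = 30.8333/5 = 6.1667
  S[X,Y] = ((0.1667)·(-1.1667) + (-2.8333)·(-3.1667) + (4.1667)·(0.8333) + (-0.8333)·(1.8333) + (1.1667)·(3.8333) + (-1.8333)·(-2.1667)) / 5 = 19.1667/5 = 3.8333
  S[Y,Y] = ((-1.1667)·(-1.1667) + (-3.1667)·(-3.1667) + (0.8333)·(0.8333) + (1.8333)·(1.8333) + (3.8333)·(3.8333) + (-2.1667)·(-2.1667)) / 5 = 34.8333/5 = 6.9667

S is symmetric (S[j,i] = S[i,j]). Assembling:

S = [[6.1667, 3.8333],
 [3.8333, 6.9667]]


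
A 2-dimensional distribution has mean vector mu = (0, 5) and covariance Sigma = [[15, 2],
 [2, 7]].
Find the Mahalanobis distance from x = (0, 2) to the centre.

Step 1 — centre the observation: (x - mu) = (0, -3).

Step 2 — invert Sigma. det(Sigma) = 15·7 - (2)² = 101.
  Sigma^{-1} = (1/det) · [[d, -b], [-b, a]] = [[0.0693, -0.0198],
 [-0.0198, 0.1485]].

Step 3 — form the quadratic (x - mu)^T · Sigma^{-1} · (x - mu):
  Sigma^{-1} · (x - mu) = (0.0594, -0.4455).
  (x - mu)^T · [Sigma^{-1} · (x - mu)] = (0)·(0.0594) + (-3)·(-0.4455) = 1.3366.

Step 4 — take square root: d = √(1.3366) ≈ 1.1561.

d(x, mu) = √(1.3366) ≈ 1.1561


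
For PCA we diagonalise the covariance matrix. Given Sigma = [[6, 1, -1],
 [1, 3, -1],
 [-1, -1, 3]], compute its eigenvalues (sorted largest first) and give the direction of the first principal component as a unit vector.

Step 1 — characteristic polynomial p(λ) = det(λI - Sigma) = λ³ - tr·λ² + c_1·λ - det, where tr = trace, c_1 = sum of the principal 2×2 minors, det = det(Sigma):
  tr = 6 + 3 + 3 = 12,
  c_1 = (6·3 - (1)²) + (6·3 - (-1)²) + (3·3 - (-1)²) = 17 + 17 + 8 = 42,
  det = 6·(3·3 - (-1)²) - (1)·((1)·3 - (-1)·(-1)) + (-1)·((1)·(-1) - 3·(-1)) = 6·(8) - (1)·(2) + (-1)·(2) = 44.
  So p(λ) = λ³ - 12λ² + 42λ - 44.
Step 2 — look for an integer root (rational root theorem: any rational root is an integer divisor of 44). Testing λ = 2:
  p(2) = 8 - 48 + 84 - 44 = 0  ✓
  Dividing out (λ - 2): p(λ) = (λ - 2)(λ² - 10λ + 22).
Step 3 — remaining eigenvalues from the quadratic λ² - 10λ + 22 = 0:
  Δ = 10² - 4·22 = 100 - 88 = 12,  λ = (10 ± √12)/2 = (10 ± 3.4641)/2 ≈ 6.7321 or 3.2679.
  Sorted: λ_1 = 6.7321,  λ_2 = 3.2679,  λ_3 = 2  (check: sum = 12 = tr ✓).

Step 4 — unit eigenvector for λ_1 ≈ 6.7321: v spans the null space of (Sigma - λ_1 I), whose rows are
  r_1 = (-0.7321, 1, -1),  r_2 = (1, -3.7321, -1),  r_3 = (-1, -1, -3.7321).
  v is orthogonal to every row, so take v ∝ r_1 × r_2 = ((1)·(-1) - (-1)·(-3.7321), (-1)·(1) - (-0.7321)·(-1), (-0.7321)·(-3.7321) - (1)·(1)) ≈ (-4.7321, -1.7321, 1.7321).
  Rescale (multiply by -1 so the first nonzero entry is positive): u = (4.7321, 1.7321, -1.7321).
  ||u|| = √((4.7321)² + (1.7321)² + (-1.7321)²) = √(28.3923) ≈ 5.3284,  v_1 = u/||u|| ≈ (0.8881, 0.3251, -0.3251) (||v_1|| = 1).

λ_1 = 6.7321,  λ_2 = 3.2679,  λ_3 = 2;  v_1 ≈ (0.8881, 0.3251, -0.3251)
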